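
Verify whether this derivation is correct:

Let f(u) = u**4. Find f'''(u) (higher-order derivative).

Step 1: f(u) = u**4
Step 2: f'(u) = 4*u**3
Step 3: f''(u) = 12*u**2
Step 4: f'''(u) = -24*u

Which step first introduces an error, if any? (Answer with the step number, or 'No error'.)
Step 4

Step 4 is incorrect due to a sign flip.
The step shows: -24*u
The correct value should be: 24*u

Explanation: The sign of the whole expression was flipped: the term 24*u was incorrectly written as -24*u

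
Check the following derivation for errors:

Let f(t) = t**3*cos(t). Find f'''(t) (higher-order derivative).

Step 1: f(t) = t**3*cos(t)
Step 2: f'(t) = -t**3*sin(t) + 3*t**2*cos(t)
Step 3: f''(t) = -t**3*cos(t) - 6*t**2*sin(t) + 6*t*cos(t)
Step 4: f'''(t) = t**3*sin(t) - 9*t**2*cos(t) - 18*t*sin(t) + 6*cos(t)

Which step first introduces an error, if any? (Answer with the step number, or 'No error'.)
No error

All steps in this derivation are correct.
The final answer f'''(t) = t**3*sin(t) - 9*t**2*cos(t) - 18*t*sin(t) + 6*cos(t) is valid.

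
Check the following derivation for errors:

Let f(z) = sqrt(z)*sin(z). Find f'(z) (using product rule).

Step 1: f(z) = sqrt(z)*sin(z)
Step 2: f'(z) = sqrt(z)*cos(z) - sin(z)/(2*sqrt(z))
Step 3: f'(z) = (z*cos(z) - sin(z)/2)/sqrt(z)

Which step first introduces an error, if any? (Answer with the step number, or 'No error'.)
Step 2

Step 2 is incorrect due to a sign flip.
The step shows: sqrt(z)*cos(z) - sin(z)/(2*sqrt(z))
The correct value should be: sqrt(z)*cos(z) + sin(z)/(2*sqrt(z))

Explanation: The sign of one term was flipped: the term sin(z)/(2*sqrt(z)) was incorrectly written as -sin(z)/(2*sqrt(z))
The later steps are derived from this incorrect expression, so the error originates in Step 2.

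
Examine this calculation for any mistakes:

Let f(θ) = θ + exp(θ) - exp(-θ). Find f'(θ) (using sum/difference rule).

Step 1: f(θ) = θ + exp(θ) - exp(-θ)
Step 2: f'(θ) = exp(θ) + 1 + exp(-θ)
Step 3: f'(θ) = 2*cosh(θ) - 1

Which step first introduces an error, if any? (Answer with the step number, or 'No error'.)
Step 3

Step 3 is incorrect due to a sign flip.
The step shows: 2*cosh(θ) - 1
The correct value should be: 2*cosh(θ) + 1

Explanation: The sign of one term was flipped: the term 1 was incorrectly written as -1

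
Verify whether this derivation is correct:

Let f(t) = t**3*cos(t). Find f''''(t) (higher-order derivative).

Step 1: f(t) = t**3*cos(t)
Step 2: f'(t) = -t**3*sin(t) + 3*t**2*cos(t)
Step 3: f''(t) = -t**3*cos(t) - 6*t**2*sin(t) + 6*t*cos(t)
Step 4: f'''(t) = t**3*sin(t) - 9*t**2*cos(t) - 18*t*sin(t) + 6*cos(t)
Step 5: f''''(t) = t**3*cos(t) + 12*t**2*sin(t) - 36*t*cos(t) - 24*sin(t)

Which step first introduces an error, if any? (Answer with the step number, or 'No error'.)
No error

All steps in this derivation are correct.
The final answer f''''(t) = t**3*cos(t) + 12*t**2*sin(t) - 36*t*cos(t) - 24*sin(t) is valid.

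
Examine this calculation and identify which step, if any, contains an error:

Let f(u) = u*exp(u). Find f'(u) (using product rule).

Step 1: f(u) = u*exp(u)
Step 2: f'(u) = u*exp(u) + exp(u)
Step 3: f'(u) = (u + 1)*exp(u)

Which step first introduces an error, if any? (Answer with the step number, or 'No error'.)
No error

All steps in this derivation are correct.
The final answer f'(u) = (u + 1)*exp(u) is valid.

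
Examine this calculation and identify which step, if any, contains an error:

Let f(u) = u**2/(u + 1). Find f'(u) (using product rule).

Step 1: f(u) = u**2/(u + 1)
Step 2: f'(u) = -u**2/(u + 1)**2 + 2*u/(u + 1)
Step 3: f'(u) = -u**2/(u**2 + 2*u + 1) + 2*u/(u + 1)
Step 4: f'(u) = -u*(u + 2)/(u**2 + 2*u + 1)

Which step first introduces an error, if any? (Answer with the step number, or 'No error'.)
Step 4

Step 4 is incorrect due to a sign flip.
The step shows: -u*(u + 2)/(u**2 + 2*u + 1)
The correct value should be: u*(u + 2)/(u**2 + 2*u + 1)

Explanation: The sign of the whole expression was flipped: the term u*(u + 2)/(u**2 + 2*u + 1) was incorrectly written as -u*(u + 2)/(u**2 + 2*u + 1)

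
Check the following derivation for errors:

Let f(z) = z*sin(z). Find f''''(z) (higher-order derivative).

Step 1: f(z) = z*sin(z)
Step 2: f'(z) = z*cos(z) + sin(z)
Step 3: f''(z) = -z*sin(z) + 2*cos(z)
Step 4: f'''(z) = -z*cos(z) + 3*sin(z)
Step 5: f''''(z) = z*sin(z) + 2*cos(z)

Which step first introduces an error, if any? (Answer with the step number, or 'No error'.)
Step 4

Step 4 is incorrect due to a sign flip.
The step shows: -z*cos(z) + 3*sin(z)
The correct value should be: -z*cos(z) - 3*sin(z)

Explanation: The sign of one term was flipped: the term -3*sin(z) was incorrectly written as 3*sin(z)
The later steps are derived from this incorrect expression, so the error originates in Step 4.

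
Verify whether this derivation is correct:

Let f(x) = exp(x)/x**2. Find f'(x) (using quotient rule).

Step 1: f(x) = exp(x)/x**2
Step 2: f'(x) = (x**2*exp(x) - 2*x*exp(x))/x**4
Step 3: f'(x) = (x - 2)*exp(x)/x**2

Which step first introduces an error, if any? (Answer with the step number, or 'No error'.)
Step 3

Step 3 is incorrect due to a wrong exponent.
The step shows: (x - 2)*exp(x)/x**2
The correct value should be: (x - 2)*exp(x)/x**3

Explanation: The exponent -3 on x was incorrectly written as -2: the term (x - 2)*exp(x)/x**3 was incorrectly written as (x - 2)*exp(x)/x**2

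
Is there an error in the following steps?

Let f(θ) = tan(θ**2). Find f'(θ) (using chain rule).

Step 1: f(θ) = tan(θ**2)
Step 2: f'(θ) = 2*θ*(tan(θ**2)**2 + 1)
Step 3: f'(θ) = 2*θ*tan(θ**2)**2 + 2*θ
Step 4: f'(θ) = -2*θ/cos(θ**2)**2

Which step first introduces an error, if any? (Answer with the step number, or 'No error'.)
Step 4

Step 4 is incorrect due to a sign flip.
The step shows: -2*θ/cos(θ**2)**2
The correct value should be: 2*θ/cos(θ**2)**2

Explanation: The sign of the whole expression was flipped: the term 2*θ/cos(θ**2)**2 was incorrectly written as -2*θ/cos(θ**2)**2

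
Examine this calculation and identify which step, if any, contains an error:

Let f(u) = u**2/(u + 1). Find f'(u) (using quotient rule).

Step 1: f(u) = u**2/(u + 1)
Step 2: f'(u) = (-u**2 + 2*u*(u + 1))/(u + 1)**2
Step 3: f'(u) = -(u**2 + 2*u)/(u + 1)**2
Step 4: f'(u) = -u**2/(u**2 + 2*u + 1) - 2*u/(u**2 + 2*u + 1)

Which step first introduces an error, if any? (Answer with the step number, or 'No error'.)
Step 3

Step 3 is incorrect due to a sign flip.
The step shows: -(u**2 + 2*u)/(u + 1)**2
The correct value should be: (u**2 + 2*u)/(u + 1)**2

Explanation: The sign of the whole expression was flipped: the term (u**2 + 2*u)/(u + 1)**2 was incorrectly written as -(u**2 + 2*u)/(u + 1)**2
The later steps are derived from this incorrect expression, so the error originates in Step 3.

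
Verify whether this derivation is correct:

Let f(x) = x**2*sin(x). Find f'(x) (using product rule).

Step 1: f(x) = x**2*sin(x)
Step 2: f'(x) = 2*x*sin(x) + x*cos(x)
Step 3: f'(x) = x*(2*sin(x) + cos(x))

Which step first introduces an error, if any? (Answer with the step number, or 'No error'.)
Step 2

Step 2 is incorrect due to a wrong exponent.
The step shows: 2*x*sin(x) + x*cos(x)
The correct value should be: x**2*cos(x) + 2*x*sin(x)

Explanation: The exponent 2 on x was incorrectly written as 1: the term x**2*cos(x) was incorrectly written as x*cos(x)
The later steps are derived from this incorrect expression, so the error originates in Step 2.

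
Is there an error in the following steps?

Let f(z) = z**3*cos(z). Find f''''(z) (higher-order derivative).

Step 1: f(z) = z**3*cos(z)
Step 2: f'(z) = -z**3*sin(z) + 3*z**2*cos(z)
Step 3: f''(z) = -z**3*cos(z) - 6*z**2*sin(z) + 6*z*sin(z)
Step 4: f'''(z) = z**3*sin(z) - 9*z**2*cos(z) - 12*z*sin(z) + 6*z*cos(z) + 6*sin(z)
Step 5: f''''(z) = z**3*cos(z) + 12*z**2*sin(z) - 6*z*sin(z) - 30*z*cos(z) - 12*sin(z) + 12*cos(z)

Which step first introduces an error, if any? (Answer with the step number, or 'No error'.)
Step 3

Step 3 is incorrect due to a wrong trig function.
The step shows: -z**3*cos(z) - 6*z**2*sin(z) + 6*z*sin(z)
The correct value should be: -z**3*cos(z) - 6*z**2*sin(z) + 6*z*cos(z)

Explanation: cos(z) was incorrectly written as sin(z): the term 6*z*cos(z) was incorrectly written as 6*z*sin(z)
The later steps are derived from this incorrect expression, so the error originates in Step 3.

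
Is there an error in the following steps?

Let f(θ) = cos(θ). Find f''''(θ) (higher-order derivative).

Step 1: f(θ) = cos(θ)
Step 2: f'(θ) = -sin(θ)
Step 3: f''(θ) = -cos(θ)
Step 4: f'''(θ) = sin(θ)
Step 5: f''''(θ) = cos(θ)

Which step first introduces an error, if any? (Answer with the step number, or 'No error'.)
No error

All steps in this derivation are correct.
The final answer f''''(θ) = cos(θ) is valid.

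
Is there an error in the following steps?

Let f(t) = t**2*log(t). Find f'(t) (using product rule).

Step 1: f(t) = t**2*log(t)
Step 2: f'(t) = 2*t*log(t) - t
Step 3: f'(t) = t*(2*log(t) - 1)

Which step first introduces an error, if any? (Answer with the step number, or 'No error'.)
Step 2

Step 2 is incorrect due to a sign flip.
The step shows: 2*t*log(t) - t
The correct value should be: 2*t*log(t) + t

Explanation: The sign of one term was flipped: the term t was incorrectly written as -t
The later steps are derived from this incorrect expression, so the error originates in Step 2.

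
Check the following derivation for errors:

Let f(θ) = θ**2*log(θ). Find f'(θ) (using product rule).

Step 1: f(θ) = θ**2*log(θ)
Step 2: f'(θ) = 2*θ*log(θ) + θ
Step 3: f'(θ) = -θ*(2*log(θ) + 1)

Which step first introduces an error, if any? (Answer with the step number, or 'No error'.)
Step 3

Step 3 is incorrect due to a sign flip.
The step shows: -θ*(2*log(θ) + 1)
The correct value should be: θ*(2*log(θ) + 1)

Explanation: The sign of the whole expression was flipped: the term θ*(2*log(θ) + 1) was incorrectly written as -θ*(2*log(θ) + 1)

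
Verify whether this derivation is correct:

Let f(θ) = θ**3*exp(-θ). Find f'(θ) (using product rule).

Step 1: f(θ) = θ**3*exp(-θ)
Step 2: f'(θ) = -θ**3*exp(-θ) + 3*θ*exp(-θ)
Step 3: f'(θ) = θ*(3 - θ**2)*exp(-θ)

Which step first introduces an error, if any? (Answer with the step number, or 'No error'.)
Step 2

Step 2 is incorrect due to a wrong exponent.
The step shows: -θ**3*exp(-θ) + 3*θ*exp(-θ)
The correct value should be: -θ**3*exp(-θ) + 3*θ**2*exp(-θ)

Explanation: The exponent 2 on θ was incorrectly written as 1: the term 3*θ**2*exp(-θ) was incorrectly written as 3*θ*exp(-θ)
The later steps are derived from this incorrect expression, so the error originates in Step 2.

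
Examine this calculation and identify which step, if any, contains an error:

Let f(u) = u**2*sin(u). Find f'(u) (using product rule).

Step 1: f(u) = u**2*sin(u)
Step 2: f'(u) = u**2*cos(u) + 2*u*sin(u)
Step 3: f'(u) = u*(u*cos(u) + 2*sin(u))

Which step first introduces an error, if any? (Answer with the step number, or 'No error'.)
No error

All steps in this derivation are correct.
The final answer f'(u) = u*(u*cos(u) + 2*sin(u)) is valid.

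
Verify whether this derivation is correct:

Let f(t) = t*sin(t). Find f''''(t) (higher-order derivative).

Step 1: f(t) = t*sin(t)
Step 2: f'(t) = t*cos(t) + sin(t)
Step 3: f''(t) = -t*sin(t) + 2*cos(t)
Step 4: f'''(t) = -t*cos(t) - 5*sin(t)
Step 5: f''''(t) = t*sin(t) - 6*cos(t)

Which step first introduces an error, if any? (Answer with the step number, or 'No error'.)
Step 4

Step 4 is incorrect due to a wrong coefficient.
The step shows: -t*cos(t) - 5*sin(t)
The correct value should be: -t*cos(t) - 3*sin(t)

Explanation: The coefficient -3 was incorrectly written as -5: the term -3*sin(t) was incorrectly written as -5*sin(t)
The later steps are derived from this incorrect expression, so the error originates in Step 4.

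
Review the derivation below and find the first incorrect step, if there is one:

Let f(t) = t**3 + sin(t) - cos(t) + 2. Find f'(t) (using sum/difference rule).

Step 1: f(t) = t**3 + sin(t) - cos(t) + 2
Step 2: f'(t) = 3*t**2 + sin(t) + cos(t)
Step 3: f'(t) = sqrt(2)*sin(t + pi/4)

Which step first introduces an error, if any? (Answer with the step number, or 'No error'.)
Step 3

Step 3 is incorrect due to a dropped term.
The step shows: sqrt(2)*sin(t + pi/4)
The correct value should be: 3*t**2 + sqrt(2)*sin(t + pi/4)

Explanation: A term was dropped: the term 3*t**2 was incorrectly omitted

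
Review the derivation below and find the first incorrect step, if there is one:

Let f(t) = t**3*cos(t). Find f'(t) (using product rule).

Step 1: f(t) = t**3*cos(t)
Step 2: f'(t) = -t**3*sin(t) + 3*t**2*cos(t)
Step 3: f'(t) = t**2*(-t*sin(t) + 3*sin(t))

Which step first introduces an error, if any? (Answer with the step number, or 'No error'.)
Step 3

Step 3 is incorrect due to a wrong trig function.
The step shows: t**2*(-t*sin(t) + 3*sin(t))
The correct value should be: t**2*(-t*sin(t) + 3*cos(t))

Explanation: cos(t) was incorrectly written as sin(t): the term t**2*(-t*sin(t) + 3*cos(t)) was incorrectly written as t**2*(-t*sin(t) + 3*sin(t))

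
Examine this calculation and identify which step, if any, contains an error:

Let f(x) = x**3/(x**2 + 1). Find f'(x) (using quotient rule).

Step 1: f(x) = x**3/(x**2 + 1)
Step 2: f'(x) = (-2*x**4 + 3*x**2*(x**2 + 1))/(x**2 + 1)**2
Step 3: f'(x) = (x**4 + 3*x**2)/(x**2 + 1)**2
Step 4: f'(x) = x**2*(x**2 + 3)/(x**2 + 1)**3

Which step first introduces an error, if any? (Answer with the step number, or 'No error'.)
Step 4

Step 4 is incorrect due to a wrong exponent.
The step shows: x**2*(x**2 + 3)/(x**2 + 1)**3
The correct value should be: x**2*(x**2 + 3)/(x**2 + 1)**2

Explanation: The exponent -2 on x**2 + 1 was incorrectly written as -3: the term x**2*(x**2 + 3)/(x**2 + 1)**2 was incorrectly written as x**2*(x**2 + 3)/(x**2 + 1)**3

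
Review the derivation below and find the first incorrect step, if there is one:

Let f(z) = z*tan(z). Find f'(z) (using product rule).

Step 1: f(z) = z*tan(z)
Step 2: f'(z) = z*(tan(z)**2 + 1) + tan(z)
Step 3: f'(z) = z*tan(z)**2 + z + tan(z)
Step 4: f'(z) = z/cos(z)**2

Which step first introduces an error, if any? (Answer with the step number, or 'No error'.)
Step 4

Step 4 is incorrect due to a dropped term.
The step shows: z/cos(z)**2
The correct value should be: z/cos(z)**2 + tan(z)

Explanation: A term was dropped: the term tan(z) was incorrectly omitted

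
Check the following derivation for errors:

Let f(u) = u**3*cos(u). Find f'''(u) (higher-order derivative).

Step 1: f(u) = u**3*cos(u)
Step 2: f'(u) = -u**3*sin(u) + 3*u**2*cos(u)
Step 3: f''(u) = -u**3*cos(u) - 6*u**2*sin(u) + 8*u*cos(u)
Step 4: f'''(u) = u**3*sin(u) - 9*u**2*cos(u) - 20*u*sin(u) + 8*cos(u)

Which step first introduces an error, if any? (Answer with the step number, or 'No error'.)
Step 3

Step 3 is incorrect due to a wrong coefficient.
The step shows: -u**3*cos(u) - 6*u**2*sin(u) + 8*u*cos(u)
The correct value should be: -u**3*cos(u) - 6*u**2*sin(u) + 6*u*cos(u)

Explanation: The coefficient 6 was incorrectly written as 8: the term 6*u*cos(u) was incorrectly written as 8*u*cos(u)
The later steps are derived from this incorrect expression, so the error originates in Step 3.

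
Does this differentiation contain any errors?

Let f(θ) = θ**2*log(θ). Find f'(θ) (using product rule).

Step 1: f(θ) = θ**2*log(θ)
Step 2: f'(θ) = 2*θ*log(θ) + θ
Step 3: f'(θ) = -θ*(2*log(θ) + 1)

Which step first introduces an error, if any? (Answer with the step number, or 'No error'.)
Step 3

Step 3 is incorrect due to a sign flip.
The step shows: -θ*(2*log(θ) + 1)
The correct value should be: θ*(2*log(θ) + 1)

Explanation: The sign of the whole expression was flipped: the term θ*(2*log(θ) + 1) was incorrectly written as -θ*(2*log(θ) + 1)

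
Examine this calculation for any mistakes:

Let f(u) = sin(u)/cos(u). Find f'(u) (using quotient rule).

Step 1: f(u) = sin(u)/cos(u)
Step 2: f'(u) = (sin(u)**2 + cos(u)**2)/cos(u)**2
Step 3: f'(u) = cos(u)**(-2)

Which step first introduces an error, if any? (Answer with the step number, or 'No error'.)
No error

All steps in this derivation are correct.
The final answer f'(u) = cos(u)**(-2) is valid.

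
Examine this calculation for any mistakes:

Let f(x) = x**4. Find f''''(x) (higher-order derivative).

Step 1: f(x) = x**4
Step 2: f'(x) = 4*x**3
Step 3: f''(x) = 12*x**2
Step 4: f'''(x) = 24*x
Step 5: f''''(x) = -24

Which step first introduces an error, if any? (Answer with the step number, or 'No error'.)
Step 5

Step 5 is incorrect due to a sign flip.
The step shows: -24
The correct value should be: 24

Explanation: The sign of the whole expression was flipped: the term 24 was incorrectly written as -24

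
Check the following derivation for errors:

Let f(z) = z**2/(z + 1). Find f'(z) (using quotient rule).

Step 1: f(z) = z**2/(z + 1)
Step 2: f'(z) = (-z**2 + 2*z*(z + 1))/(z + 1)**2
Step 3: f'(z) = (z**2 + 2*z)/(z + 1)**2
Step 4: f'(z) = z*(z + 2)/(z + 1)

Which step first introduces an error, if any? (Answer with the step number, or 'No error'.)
Step 4

Step 4 is incorrect due to a wrong exponent.
The step shows: z*(z + 2)/(z + 1)
The correct value should be: z*(z + 2)/(z + 1)**2

Explanation: The exponent -2 on z + 1 was incorrectly written as -1: the term z*(z + 2)/(z + 1)**2 was incorrectly written as z*(z + 2)/(z + 1)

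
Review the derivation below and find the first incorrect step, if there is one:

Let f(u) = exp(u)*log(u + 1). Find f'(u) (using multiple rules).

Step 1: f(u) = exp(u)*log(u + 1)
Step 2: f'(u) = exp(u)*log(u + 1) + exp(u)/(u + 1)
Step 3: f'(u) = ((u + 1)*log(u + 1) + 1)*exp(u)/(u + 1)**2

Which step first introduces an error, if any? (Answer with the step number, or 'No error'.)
Step 3

Step 3 is incorrect due to a wrong exponent.
The step shows: ((u + 1)*log(u + 1) + 1)*exp(u)/(u + 1)**2
The correct value should be: ((u + 1)*log(u + 1) + 1)*exp(u)/(u + 1)

Explanation: The exponent -1 on u + 1 was incorrectly written as -2: the term ((u + 1)*log(u + 1) + 1)*exp(u)/(u + 1) was incorrectly written as ((u + 1)*log(u + 1) + 1)*exp(u)/(u + 1)**2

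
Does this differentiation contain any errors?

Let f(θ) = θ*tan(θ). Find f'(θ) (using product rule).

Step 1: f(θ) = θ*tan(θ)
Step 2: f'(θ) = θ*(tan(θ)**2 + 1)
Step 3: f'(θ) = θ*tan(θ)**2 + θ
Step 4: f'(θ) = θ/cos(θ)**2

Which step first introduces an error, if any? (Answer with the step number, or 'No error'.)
Step 2

Step 2 is incorrect due to a dropped term.
The step shows: θ*(tan(θ)**2 + 1)
The correct value should be: θ*(tan(θ)**2 + 1) + tan(θ)

Explanation: A term was dropped: the term tan(θ) was incorrectly omitted
The later steps are derived from this incorrect expression, so the error originates in Step 2.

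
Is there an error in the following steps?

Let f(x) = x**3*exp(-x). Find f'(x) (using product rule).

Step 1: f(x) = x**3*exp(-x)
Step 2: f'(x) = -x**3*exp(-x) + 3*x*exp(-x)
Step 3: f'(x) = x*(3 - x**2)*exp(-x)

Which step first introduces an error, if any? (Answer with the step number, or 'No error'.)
Step 2

Step 2 is incorrect due to a wrong exponent.
The step shows: -x**3*exp(-x) + 3*x*exp(-x)
The correct value should be: -x**3*exp(-x) + 3*x**2*exp(-x)

Explanation: The exponent 2 on x was incorrectly written as 1: the term 3*x**2*exp(-x) was incorrectly written as 3*x*exp(-x)
The later steps are derived from this incorrect expression, so the error originates in Step 2.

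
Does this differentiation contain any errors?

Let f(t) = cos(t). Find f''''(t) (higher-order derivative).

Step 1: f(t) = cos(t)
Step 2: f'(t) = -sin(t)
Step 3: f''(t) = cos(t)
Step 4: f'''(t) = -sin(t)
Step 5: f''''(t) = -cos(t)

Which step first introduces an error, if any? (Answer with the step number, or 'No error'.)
Step 3

Step 3 is incorrect due to a sign flip.
The step shows: cos(t)
The correct value should be: -cos(t)

Explanation: The sign of the whole expression was flipped: the term -cos(t) was incorrectly written as cos(t)
The later steps are derived from this incorrect expression, so the error originates in Step 3.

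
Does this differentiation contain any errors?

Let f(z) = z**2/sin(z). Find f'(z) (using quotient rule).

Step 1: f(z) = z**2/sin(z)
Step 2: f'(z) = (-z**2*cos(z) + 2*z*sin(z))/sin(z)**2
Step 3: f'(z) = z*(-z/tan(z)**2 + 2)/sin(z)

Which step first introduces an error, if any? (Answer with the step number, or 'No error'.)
Step 3

Step 3 is incorrect due to a wrong exponent.
The step shows: z*(-z/tan(z)**2 + 2)/sin(z)
The correct value should be: z*(-z/tan(z) + 2)/sin(z)

Explanation: The exponent -1 on tan(z) was incorrectly written as -2: the term z*(-z/tan(z) + 2)/sin(z) was incorrectly written as z*(-z/tan(z)**2 + 2)/sin(z)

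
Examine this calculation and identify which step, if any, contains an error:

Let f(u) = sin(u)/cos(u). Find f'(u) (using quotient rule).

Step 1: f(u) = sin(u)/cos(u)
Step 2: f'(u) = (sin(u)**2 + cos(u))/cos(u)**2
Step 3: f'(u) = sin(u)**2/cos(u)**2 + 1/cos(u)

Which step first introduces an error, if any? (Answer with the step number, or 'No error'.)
Step 2

Step 2 is incorrect due to a wrong exponent.
The step shows: (sin(u)**2 + cos(u))/cos(u)**2
The correct value should be: (sin(u)**2 + cos(u)**2)/cos(u)**2

Explanation: The exponent 2 on cos(u) was incorrectly written as 1: the term (sin(u)**2 + cos(u)**2)/cos(u)**2 was incorrectly written as (sin(u)**2 + cos(u))/cos(u)**2
The later steps are derived from this incorrect expression, so the error originates in Step 2.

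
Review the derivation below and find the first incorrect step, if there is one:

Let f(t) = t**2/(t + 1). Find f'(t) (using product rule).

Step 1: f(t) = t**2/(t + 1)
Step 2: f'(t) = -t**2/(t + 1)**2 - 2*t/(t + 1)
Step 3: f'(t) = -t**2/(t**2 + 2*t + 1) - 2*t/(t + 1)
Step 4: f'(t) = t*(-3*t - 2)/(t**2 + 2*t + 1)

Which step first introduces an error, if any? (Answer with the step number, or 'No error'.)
Step 2

Step 2 is incorrect due to a sign flip.
The step shows: -t**2/(t + 1)**2 - 2*t/(t + 1)
The correct value should be: -t**2/(t + 1)**2 + 2*t/(t + 1)

Explanation: The sign of one term was flipped: the term 2*t/(t + 1) was incorrectly written as -2*t/(t + 1)
The later steps are derived from this incorrect expression, so the error originates in Step 2.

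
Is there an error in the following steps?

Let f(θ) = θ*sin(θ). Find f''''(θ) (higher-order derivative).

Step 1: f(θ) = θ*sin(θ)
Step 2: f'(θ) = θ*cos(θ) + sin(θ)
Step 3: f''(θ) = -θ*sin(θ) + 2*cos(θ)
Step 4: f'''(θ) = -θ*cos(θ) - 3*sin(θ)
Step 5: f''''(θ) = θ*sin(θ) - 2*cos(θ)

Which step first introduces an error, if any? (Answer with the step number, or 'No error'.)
Step 5

Step 5 is incorrect due to a wrong coefficient.
The step shows: θ*sin(θ) - 2*cos(θ)
The correct value should be: θ*sin(θ) - 4*cos(θ)

Explanation: The coefficient -4 was incorrectly written as -2: the term -4*cos(θ) was incorrectly written as -2*cos(θ)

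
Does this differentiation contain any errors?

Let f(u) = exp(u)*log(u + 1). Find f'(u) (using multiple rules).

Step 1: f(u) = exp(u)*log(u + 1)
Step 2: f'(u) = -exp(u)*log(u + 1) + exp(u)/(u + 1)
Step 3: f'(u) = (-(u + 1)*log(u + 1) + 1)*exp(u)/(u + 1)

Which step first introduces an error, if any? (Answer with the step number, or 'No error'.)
Step 2

Step 2 is incorrect due to a sign flip.
The step shows: -exp(u)*log(u + 1) + exp(u)/(u + 1)
The correct value should be: exp(u)*log(u + 1) + exp(u)/(u + 1)

Explanation: The sign of one term was flipped: the term exp(u)*log(u + 1) was incorrectly written as -exp(u)*log(u + 1)
The later steps are derived from this incorrect expression, so the error originates in Step 2.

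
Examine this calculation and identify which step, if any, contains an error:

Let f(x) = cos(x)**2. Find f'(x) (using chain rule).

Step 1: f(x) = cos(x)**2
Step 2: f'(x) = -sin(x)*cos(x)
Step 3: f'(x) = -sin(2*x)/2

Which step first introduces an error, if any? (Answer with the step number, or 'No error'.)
Step 2

Step 2 is incorrect due to a wrong coefficient.
The step shows: -sin(x)*cos(x)
The correct value should be: -2*sin(x)*cos(x)

Explanation: The coefficient -2 was incorrectly written as -1: the term -2*sin(x)*cos(x) was incorrectly written as -sin(x)*cos(x)
The later steps are derived from this incorrect expression, so the error originates in Step 2.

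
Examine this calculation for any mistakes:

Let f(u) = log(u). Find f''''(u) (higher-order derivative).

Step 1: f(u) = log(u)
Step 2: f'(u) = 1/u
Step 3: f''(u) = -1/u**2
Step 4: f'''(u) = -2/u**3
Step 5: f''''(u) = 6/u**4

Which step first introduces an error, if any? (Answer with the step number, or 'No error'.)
Step 4

Step 4 is incorrect due to a sign flip.
The step shows: -2/u**3
The correct value should be: 2/u**3

Explanation: The sign of the whole expression was flipped: the term 2/u**3 was incorrectly written as -2/u**3
The later steps are derived from this incorrect expression, so the error originates in Step 4.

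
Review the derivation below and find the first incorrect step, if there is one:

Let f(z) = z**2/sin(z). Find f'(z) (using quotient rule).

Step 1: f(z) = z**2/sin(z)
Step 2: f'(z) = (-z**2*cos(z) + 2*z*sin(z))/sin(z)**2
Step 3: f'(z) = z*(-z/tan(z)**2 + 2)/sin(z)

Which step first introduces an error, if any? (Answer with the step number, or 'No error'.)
Step 3

Step 3 is incorrect due to a wrong exponent.
The step shows: z*(-z/tan(z)**2 + 2)/sin(z)
The correct value should be: z*(-z/tan(z) + 2)/sin(z)

Explanation: The exponent -1 on tan(z) was incorrectly written as -2: the term z*(-z/tan(z) + 2)/sin(z) was incorrectly written as z*(-z/tan(z)**2 + 2)/sin(z)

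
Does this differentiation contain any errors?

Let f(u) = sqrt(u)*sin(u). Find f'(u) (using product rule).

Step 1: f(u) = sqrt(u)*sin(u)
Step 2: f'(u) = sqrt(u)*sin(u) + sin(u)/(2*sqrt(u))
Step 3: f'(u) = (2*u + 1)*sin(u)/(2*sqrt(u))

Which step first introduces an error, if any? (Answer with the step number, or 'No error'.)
Step 2

Step 2 is incorrect due to a wrong trig function.
The step shows: sqrt(u)*sin(u) + sin(u)/(2*sqrt(u))
The correct value should be: sqrt(u)*cos(u) + sin(u)/(2*sqrt(u))

Explanation: cos(u) was incorrectly written as sin(u): the term sqrt(u)*cos(u) was incorrectly written as sqrt(u)*sin(u)
The later steps are derived from this incorrect expression, so the error originates in Step 2.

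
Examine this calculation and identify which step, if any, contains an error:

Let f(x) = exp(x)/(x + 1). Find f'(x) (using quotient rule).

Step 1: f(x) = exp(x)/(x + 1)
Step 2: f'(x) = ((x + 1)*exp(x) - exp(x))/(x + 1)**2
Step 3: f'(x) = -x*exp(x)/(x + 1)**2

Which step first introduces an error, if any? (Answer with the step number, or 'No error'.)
Step 3

Step 3 is incorrect due to a sign flip.
The step shows: -x*exp(x)/(x + 1)**2
The correct value should be: x*exp(x)/(x + 1)**2

Explanation: The sign of the whole expression was flipped: the term x*exp(x)/(x + 1)**2 was incorrectly written as -x*exp(x)/(x + 1)**2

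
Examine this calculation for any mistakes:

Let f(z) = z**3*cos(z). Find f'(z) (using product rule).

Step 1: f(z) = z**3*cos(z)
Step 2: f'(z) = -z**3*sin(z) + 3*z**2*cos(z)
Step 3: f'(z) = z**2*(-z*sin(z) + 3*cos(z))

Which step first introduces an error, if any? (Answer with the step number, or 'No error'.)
No error

All steps in this derivation are correct.
The final answer f'(z) = z**2*(-z*sin(z) + 3*cos(z)) is valid.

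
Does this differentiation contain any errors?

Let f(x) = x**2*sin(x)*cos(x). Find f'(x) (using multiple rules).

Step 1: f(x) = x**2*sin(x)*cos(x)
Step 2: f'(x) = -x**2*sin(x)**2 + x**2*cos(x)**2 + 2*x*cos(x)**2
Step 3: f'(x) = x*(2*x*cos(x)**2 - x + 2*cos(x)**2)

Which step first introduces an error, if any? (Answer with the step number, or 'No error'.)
Step 2

Step 2 is incorrect due to a wrong trig function.
The step shows: -x**2*sin(x)**2 + x**2*cos(x)**2 + 2*x*cos(x)**2
The correct value should be: -x**2*sin(x)**2 + x**2*cos(x)**2 + 2*x*sin(x)*cos(x)

Explanation: sin(x) was incorrectly written as cos(x): the term 2*x*sin(x)*cos(x) was incorrectly written as 2*x*cos(x)**2
The later steps are derived from this incorrect expression, so the error originates in Step 2.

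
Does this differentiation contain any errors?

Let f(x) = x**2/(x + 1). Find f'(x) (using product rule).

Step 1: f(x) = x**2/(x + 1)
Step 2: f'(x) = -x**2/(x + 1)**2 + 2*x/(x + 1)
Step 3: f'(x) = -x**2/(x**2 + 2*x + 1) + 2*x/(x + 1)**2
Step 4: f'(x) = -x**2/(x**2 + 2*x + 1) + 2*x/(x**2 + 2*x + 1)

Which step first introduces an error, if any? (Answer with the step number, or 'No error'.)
Step 3

Step 3 is incorrect due to a wrong exponent.
The step shows: -x**2/(x**2 + 2*x + 1) + 2*x/(x + 1)**2
The correct value should be: -x**2/(x**2 + 2*x + 1) + 2*x/(x + 1)

Explanation: The exponent -1 on x + 1 was incorrectly written as -2: the term 2*x/(x + 1) was incorrectly written as 2*x/(x + 1)**2
The later steps are derived from this incorrect expression, so the error originates in Step 3.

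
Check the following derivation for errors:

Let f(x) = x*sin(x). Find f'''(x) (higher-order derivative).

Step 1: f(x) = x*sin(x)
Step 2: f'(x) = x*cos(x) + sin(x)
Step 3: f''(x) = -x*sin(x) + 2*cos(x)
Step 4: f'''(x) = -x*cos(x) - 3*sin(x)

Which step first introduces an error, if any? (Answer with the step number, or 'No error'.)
No error

All steps in this derivation are correct.
The final answer f'''(x) = -x*cos(x) - 3*sin(x) is valid.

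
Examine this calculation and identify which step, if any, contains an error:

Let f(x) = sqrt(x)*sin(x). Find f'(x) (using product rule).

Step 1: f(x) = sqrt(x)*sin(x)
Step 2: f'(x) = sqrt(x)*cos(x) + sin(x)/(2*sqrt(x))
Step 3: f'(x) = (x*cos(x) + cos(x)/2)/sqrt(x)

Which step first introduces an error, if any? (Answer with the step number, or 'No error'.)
Step 3

Step 3 is incorrect due to a wrong trig function.
The step shows: (x*cos(x) + cos(x)/2)/sqrt(x)
The correct value should be: (x*cos(x) + sin(x)/2)/sqrt(x)

Explanation: sin(x) was incorrectly written as cos(x): the term (x*cos(x) + sin(x)/2)/sqrt(x) was incorrectly written as (x*cos(x) + cos(x)/2)/sqrt(x)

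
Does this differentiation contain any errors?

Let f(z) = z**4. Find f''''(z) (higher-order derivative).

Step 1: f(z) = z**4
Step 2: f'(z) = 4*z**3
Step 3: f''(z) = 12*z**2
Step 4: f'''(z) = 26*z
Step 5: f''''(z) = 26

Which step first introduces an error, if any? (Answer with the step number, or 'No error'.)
Step 4

Step 4 is incorrect due to a wrong coefficient.
The step shows: 26*z
The correct value should be: 24*z

Explanation: The coefficient 24 was incorrectly written as 26: the term 24*z was incorrectly written as 26*z
The later steps are derived from this incorrect expression, so the error originates in Step 4.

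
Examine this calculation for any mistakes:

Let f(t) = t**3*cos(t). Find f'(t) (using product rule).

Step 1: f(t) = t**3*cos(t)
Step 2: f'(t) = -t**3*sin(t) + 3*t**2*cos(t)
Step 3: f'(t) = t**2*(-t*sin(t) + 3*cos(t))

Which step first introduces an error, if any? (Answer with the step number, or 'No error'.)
No error

All steps in this derivation are correct.
The final answer f'(t) = t**2*(-t*sin(t) + 3*cos(t)) is valid.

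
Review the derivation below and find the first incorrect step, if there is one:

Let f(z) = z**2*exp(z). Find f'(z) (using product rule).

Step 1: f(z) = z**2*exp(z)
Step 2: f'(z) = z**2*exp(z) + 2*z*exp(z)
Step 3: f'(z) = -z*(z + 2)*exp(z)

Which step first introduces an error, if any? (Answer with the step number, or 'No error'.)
Step 3

Step 3 is incorrect due to a sign flip.
The step shows: -z*(z + 2)*exp(z)
The correct value should be: z*(z + 2)*exp(z)

Explanation: The sign of the whole expression was flipped: the term z*(z + 2)*exp(z) was incorrectly written as -z*(z + 2)*exp(z)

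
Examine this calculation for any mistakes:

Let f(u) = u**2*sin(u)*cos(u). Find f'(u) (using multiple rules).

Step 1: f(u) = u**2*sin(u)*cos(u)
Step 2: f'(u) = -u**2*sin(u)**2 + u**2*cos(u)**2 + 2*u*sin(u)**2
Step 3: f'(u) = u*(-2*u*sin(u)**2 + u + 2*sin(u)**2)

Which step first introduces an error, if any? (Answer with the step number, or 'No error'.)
Step 2

Step 2 is incorrect due to a wrong trig function.
The step shows: -u**2*sin(u)**2 + u**2*cos(u)**2 + 2*u*sin(u)**2
The correct value should be: -u**2*sin(u)**2 + u**2*cos(u)**2 + 2*u*sin(u)*cos(u)

Explanation: cos(u) was incorrectly written as sin(u): the term 2*u*sin(u)*cos(u) was incorrectly written as 2*u*sin(u)**2
The later steps are derived from this incorrect expression, so the error originates in Step 2.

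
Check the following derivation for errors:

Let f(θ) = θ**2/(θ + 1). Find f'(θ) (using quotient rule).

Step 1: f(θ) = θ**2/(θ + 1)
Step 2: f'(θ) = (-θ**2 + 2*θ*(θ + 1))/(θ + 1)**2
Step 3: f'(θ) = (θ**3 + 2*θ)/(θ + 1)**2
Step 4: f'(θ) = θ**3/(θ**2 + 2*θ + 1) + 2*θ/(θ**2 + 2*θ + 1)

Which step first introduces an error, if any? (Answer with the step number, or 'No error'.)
Step 3

Step 3 is incorrect due to a wrong exponent.
The step shows: (θ**3 + 2*θ)/(θ + 1)**2
The correct value should be: (θ**2 + 2*θ)/(θ + 1)**2

Explanation: The exponent 2 on θ was incorrectly written as 3: the term (θ**2 + 2*θ)/(θ + 1)**2 was incorrectly written as (θ**3 + 2*θ)/(θ + 1)**2
The later steps are derived from this incorrect expression, so the error originates in Step 3.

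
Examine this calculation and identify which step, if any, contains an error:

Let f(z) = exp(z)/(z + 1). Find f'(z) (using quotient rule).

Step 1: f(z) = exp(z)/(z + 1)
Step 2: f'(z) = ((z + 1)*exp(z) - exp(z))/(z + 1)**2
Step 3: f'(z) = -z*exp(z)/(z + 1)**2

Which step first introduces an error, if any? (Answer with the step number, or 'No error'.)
Step 3

Step 3 is incorrect due to a sign flip.
The step shows: -z*exp(z)/(z + 1)**2
The correct value should be: z*exp(z)/(z + 1)**2

Explanation: The sign of the whole expression was flipped: the term z*exp(z)/(z + 1)**2 was incorrectly written as -z*exp(z)/(z + 1)**2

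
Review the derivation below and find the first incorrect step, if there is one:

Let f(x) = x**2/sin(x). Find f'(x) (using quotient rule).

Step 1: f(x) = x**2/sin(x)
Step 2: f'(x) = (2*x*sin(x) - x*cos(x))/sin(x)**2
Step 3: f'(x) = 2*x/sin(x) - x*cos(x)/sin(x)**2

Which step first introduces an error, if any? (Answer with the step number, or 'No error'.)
Step 2

Step 2 is incorrect due to a wrong exponent.
The step shows: (2*x*sin(x) - x*cos(x))/sin(x)**2
The correct value should be: (-x**2*cos(x) + 2*x*sin(x))/sin(x)**2

Explanation: The exponent 2 on x was incorrectly written as 1: the term (-x**2*cos(x) + 2*x*sin(x))/sin(x)**2 was incorrectly written as (2*x*sin(x) - x*cos(x))/sin(x)**2
The later steps are derived from this incorrect expression, so the error originates in Step 2.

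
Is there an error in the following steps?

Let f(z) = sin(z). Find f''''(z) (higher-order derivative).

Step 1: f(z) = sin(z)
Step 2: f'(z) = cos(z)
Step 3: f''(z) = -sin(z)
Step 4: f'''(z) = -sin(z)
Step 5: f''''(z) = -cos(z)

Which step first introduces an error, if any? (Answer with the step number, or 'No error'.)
Step 4

Step 4 is incorrect due to a wrong trig function.
The step shows: -sin(z)
The correct value should be: -cos(z)

Explanation: cos(z) was incorrectly written as sin(z): the term -cos(z) was incorrectly written as -sin(z)
The later steps are derived from this incorrect expression, so the error originates in Step 4.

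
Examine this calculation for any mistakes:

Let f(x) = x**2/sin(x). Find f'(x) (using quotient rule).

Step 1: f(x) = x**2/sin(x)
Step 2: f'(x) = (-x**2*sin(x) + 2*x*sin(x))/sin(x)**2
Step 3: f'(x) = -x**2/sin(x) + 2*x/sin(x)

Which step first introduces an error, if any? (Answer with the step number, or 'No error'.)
Step 2

Step 2 is incorrect due to a wrong trig function.
The step shows: (-x**2*sin(x) + 2*x*sin(x))/sin(x)**2
The correct value should be: (-x**2*cos(x) + 2*x*sin(x))/sin(x)**2

Explanation: cos(x) was incorrectly written as sin(x): the term (-x**2*cos(x) + 2*x*sin(x))/sin(x)**2 was incorrectly written as (-x**2*sin(x) + 2*x*sin(x))/sin(x)**2
The later steps are derived from this incorrect expression, so the error originates in Step 2.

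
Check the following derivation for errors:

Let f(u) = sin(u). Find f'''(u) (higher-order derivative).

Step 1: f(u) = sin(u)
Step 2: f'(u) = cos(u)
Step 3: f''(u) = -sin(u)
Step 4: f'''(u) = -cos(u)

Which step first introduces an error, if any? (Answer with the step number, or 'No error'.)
No error

All steps in this derivation are correct.
The final answer f'''(u) = -cos(u) is valid.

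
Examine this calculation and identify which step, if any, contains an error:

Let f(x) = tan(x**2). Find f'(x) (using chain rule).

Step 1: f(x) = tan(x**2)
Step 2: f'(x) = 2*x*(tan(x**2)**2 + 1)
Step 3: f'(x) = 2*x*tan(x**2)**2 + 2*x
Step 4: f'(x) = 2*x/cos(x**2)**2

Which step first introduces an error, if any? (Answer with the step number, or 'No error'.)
No error

All steps in this derivation are correct.
The final answer f'(x) = 2*x/cos(x**2)**2 is valid.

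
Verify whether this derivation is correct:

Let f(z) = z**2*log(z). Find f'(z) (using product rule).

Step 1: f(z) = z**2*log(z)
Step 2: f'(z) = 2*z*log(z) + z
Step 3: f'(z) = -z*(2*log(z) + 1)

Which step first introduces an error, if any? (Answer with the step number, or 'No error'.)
Step 3

Step 3 is incorrect due to a sign flip.
The step shows: -z*(2*log(z) + 1)
The correct value should be: z*(2*log(z) + 1)

Explanation: The sign of the whole expression was flipped: the term z*(2*log(z) + 1) was incorrectly written as -z*(2*log(z) + 1)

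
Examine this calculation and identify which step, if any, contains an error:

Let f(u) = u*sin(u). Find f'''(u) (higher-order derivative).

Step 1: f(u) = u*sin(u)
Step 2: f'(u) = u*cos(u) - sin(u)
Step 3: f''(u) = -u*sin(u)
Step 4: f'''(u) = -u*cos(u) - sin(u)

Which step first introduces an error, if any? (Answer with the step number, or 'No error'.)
Step 2

Step 2 is incorrect due to a sign flip.
The step shows: u*cos(u) - sin(u)
The correct value should be: u*cos(u) + sin(u)

Explanation: The sign of one term was flipped: the term sin(u) was incorrectly written as -sin(u)
The later steps are derived from this incorrect expression, so the error originates in Step 2.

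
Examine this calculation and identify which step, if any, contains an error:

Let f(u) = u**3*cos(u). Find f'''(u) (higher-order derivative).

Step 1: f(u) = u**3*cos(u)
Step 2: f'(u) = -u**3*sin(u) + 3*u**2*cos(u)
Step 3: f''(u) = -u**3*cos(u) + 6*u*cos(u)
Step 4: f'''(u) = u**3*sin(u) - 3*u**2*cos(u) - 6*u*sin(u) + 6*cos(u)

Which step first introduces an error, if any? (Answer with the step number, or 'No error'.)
Step 3

Step 3 is incorrect due to a dropped term.
The step shows: -u**3*cos(u) + 6*u*cos(u)
The correct value should be: -u**3*cos(u) - 6*u**2*sin(u) + 6*u*cos(u)

Explanation: A term was dropped: the term -6*u**2*sin(u) was incorrectly omitted
The later steps are derived from this incorrect expression, so the error originates in Step 3.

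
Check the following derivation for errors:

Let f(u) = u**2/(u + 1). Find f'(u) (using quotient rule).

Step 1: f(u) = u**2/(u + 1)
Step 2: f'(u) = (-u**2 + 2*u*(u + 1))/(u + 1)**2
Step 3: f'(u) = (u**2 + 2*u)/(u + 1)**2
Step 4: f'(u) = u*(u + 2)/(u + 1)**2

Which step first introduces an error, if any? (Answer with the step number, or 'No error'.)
No error

All steps in this derivation are correct.
The final answer f'(u) = u*(u + 2)/(u + 1)**2 is valid.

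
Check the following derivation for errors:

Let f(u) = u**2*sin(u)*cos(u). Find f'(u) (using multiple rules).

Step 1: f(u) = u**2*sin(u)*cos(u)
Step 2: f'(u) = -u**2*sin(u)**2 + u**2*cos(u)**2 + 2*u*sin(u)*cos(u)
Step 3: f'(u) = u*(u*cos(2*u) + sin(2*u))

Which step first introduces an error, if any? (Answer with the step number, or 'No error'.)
No error

All steps in this derivation are correct.
The final answer f'(u) = u*(u*cos(2*u) + sin(2*u)) is valid.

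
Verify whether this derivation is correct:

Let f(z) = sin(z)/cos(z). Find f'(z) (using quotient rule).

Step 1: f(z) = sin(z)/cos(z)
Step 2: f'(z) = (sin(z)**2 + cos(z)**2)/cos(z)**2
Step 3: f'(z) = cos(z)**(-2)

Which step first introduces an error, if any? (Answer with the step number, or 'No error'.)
No error

All steps in this derivation are correct.
The final answer f'(z) = cos(z)**(-2) is valid.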